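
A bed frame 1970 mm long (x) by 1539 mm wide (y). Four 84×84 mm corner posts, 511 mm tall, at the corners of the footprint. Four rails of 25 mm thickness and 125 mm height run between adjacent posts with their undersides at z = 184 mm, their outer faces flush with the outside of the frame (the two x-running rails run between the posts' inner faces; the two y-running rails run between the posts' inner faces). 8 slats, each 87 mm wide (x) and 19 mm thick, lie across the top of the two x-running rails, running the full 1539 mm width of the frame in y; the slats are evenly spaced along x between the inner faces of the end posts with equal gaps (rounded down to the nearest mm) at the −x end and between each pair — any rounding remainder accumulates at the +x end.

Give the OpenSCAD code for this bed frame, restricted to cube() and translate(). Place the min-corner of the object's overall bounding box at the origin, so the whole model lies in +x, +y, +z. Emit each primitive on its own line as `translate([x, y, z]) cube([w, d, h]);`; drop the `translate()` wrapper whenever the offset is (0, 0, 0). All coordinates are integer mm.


cube([84, 84, 511]);
translate([0, 1455, 0]) cube([84, 84, 511]);
translate([1886, 0, 0]) cube([84, 84, 511]);
translate([1886, 1455, 0]) cube([84, 84, 511]);
translate([84, 0, 184]) cube([1802, 25, 125]);
translate([84, 1514, 184]) cube([1802, 25, 125]);
translate([0, 84, 184]) cube([25, 1371, 125]);
translate([1945, 84, 184]) cube([25, 1371, 125]);
translate([206, 0, 309]) cube([87, 1539, 19]);
translate([415, 0, 309]) cube([87, 1539, 19]);
translate([624, 0, 309]) cube([87, 1539, 19]);
translate([833, 0, 309]) cube([87, 1539, 19]);
translate([1042, 0, 309]) cube([87, 1539, 19]);
translate([1251, 0, 309]) cube([87, 1539, 19]);
translate([1460, 0, 309]) cube([87, 1539, 19]);
translate([1669, 0, 309]) cube([87, 1539, 19]);


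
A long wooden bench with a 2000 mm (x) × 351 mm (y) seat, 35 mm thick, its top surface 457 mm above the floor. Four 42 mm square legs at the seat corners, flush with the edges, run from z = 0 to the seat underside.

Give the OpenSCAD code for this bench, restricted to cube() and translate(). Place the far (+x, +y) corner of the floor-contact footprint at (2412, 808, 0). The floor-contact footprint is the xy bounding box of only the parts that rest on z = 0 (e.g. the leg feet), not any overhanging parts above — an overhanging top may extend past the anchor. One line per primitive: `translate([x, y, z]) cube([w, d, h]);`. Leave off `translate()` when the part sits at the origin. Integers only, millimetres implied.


translate([412, 457, 422]) cube([2000, 351, 35]);
translate([412, 457, 0]) cube([42, 42, 422]);
translate([412, 766, 0]) cube([42, 42, 422]);
translate([2370, 457, 0]) cube([42, 42, 422]);
translate([2370, 766, 0]) cube([42, 42, 422]);


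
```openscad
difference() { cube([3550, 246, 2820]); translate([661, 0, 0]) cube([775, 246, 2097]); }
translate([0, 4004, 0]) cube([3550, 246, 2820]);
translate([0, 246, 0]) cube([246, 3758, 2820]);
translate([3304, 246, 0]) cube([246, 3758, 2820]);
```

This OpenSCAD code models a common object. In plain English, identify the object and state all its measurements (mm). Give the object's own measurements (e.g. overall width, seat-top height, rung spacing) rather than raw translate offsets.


A single room: four walls, each 2820 mm tall and 246 mm thick, enclosing an outside footprint 3550×4250 mm (x × y), no floor or roof. The front and back walls (−y and +y sides) run the full x-width; the side walls fit between their inner faces. A door opening 775 mm wide and 2097 mm tall is cut through the front wall from the floor up, its −x edge 661 mm from the wall's −x end.


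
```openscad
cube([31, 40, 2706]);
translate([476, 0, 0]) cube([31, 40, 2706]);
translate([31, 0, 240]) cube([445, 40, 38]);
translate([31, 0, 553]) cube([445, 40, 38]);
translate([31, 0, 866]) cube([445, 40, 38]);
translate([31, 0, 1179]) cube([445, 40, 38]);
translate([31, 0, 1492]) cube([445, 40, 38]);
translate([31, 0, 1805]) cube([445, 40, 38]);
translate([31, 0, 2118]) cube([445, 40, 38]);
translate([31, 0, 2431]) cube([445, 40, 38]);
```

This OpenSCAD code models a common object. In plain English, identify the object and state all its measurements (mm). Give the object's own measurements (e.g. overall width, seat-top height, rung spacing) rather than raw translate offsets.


A straight ladder. Two 31×40 mm vertical rails, 2706 mm tall, stand 507 mm apart (outside-to-outside) with their front faces coplanar on the −y side. 8 rungs, each 40 mm deep and 38 mm tall, span between the inner faces of the rails, front faces flush with the rails. The lowest rung's underside is at z = 240 mm and rungs are spaced 313 mm apart (underside to underside).


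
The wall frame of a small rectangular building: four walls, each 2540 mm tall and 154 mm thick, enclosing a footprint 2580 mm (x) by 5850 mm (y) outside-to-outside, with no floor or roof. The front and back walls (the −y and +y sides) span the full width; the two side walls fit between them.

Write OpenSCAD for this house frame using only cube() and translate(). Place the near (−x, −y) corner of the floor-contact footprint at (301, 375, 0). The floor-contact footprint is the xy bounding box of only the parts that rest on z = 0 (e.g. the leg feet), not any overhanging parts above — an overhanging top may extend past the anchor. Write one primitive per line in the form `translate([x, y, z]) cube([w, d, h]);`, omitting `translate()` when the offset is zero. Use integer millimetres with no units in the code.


translate([301, 375, 0]) cube([2580, 154, 2540]);
translate([301, 6071, 0]) cube([2580, 154, 2540]);
translate([301, 529, 0]) cube([154, 5542, 2540]);
translate([2727, 529, 0]) cube([154, 5542, 2540]);


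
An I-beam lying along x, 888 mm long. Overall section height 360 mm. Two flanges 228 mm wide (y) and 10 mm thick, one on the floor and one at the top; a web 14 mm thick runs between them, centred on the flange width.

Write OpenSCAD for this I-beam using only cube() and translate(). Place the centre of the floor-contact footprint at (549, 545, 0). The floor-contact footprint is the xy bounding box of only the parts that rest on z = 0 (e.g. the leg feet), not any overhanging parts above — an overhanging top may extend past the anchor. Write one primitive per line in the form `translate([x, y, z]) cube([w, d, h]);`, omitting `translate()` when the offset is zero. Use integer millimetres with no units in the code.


translate([105, 431, 0]) cube([888, 228, 10]);
translate([105, 538, 10]) cube([888, 14, 340]);
translate([105, 431, 350]) cube([888, 228, 10]);


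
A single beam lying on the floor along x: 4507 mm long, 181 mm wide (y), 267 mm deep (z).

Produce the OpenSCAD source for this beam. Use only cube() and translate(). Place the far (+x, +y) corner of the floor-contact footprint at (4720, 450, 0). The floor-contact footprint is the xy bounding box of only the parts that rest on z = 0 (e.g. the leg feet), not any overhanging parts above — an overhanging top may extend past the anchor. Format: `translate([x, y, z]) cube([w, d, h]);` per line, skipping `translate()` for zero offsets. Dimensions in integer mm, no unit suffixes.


translate([213, 269, 0]) cube([4507, 181, 267]);


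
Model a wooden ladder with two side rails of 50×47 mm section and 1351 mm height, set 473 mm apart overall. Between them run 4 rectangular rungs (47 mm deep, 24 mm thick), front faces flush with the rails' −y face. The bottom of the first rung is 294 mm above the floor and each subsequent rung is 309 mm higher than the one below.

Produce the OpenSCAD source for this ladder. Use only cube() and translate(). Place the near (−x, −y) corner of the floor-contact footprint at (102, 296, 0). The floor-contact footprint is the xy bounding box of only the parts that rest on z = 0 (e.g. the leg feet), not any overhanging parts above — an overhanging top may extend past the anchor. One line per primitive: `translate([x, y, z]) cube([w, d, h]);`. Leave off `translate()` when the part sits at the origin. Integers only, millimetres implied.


translate([102, 296, 0]) cube([50, 47, 1351]);
translate([525, 296, 0]) cube([50, 47, 1351]);
translate([152, 296, 294]) cube([373, 47, 24]);
translate([152, 296, 603]) cube([373, 47, 24]);
translate([152, 296, 912]) cube([373, 47, 24]);
translate([152, 296, 1221]) cube([373, 47, 24]);


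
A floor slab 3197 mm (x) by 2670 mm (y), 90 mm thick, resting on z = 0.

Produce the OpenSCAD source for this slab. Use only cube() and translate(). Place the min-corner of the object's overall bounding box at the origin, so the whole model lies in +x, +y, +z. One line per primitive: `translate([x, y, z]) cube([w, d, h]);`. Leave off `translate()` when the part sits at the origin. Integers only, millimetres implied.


cube([3197, 2670, 90]);


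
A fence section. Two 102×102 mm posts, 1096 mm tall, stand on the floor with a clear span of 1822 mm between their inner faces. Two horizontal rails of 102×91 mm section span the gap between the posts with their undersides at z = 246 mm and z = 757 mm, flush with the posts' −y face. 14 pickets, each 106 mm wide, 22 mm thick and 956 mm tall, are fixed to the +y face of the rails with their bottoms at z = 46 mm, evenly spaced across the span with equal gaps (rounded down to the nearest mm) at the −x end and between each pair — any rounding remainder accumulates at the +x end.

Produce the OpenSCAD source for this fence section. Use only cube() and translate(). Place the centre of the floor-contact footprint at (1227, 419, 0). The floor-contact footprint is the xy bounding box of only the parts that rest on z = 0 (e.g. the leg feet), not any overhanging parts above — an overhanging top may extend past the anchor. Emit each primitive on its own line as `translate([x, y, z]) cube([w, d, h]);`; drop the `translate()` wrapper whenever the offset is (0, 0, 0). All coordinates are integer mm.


translate([214, 368, 0]) cube([102, 102, 1096]);
translate([2138, 368, 0]) cube([102, 102, 1096]);
translate([316, 368, 246]) cube([1822, 102, 91]);
translate([316, 368, 757]) cube([1822, 102, 91]);
translate([338, 470, 46]) cube([106, 22, 956]);
translate([466, 470, 46]) cube([106, 22, 956]);
translate([594, 470, 46]) cube([106, 22, 956]);
translate([722, 470, 46]) cube([106, 22, 956]);
translate([850, 470, 46]) cube([106, 22, 956]);
translate([978, 470, 46]) cube([106, 22, 956]);
translate([1106, 470, 46]) cube([106, 22, 956]);
translate([1234, 470, 46]) cube([106, 22, 956]);
translate([1362, 470, 46]) cube([106, 22, 956]);
translate([1490, 470, 46]) cube([106, 22, 956]);
translate([1618, 470, 46]) cube([106, 22, 956]);
translate([1746, 470, 46]) cube([106, 22, 956]);
translate([1874, 470, 46]) cube([106, 22, 956]);
translate([2002, 470, 46]) cube([106, 22, 956]);


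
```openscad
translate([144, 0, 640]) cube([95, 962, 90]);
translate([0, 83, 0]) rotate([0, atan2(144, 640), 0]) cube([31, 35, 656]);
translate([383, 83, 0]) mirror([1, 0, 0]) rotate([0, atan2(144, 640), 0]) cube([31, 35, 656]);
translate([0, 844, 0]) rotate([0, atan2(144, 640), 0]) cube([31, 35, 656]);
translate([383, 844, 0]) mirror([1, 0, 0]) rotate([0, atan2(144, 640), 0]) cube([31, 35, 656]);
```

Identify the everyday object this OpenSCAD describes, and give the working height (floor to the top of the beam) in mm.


A sawhorse. The overall height is 730 mm.

A beam across two mirrored pairs of raked legs — a sawhorse. The beam's underside is at z = 640 (matching the legs' vertical rise in atan2(144, 640)) and the beam is 90 mm tall, so its top is at 640 + 90 = 730 mm. The raked legs top out at the beam's underside, so that is the highest point.


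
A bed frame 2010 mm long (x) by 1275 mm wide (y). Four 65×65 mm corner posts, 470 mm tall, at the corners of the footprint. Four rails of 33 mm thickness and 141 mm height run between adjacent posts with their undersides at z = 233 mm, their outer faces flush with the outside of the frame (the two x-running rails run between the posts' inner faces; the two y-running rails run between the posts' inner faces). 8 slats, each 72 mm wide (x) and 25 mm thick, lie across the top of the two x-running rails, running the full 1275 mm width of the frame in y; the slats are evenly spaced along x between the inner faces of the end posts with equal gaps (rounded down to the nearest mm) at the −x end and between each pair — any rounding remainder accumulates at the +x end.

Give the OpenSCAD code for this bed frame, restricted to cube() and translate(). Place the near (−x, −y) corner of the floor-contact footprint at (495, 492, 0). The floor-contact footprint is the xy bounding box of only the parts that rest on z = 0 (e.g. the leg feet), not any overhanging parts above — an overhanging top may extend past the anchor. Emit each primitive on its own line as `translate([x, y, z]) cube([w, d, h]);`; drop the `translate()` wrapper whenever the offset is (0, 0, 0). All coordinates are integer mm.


translate([495, 492, 0]) cube([65, 65, 470]);
translate([495, 1702, 0]) cube([65, 65, 470]);
translate([2440, 492, 0]) cube([65, 65, 470]);
translate([2440, 1702, 0]) cube([65, 65, 470]);
translate([560, 492, 233]) cube([1880, 33, 141]);
translate([560, 1734, 233]) cube([1880, 33, 141]);
translate([495, 557, 233]) cube([33, 1145, 141]);
translate([2472, 557, 233]) cube([33, 1145, 141]);
translate([704, 492, 374]) cube([72, 1275, 25]);
translate([920, 492, 374]) cube([72, 1275, 25]);
translate([1136, 492, 374]) cube([72, 1275, 25]);
translate([1352, 492, 374]) cube([72, 1275, 25]);
translate([1568, 492, 374]) cube([72, 1275, 25]);
translate([1784, 492, 374]) cube([72, 1275, 25]);
translate([2000, 492, 374]) cube([72, 1275, 25]);
translate([2216, 492, 374]) cube([72, 1275, 25]);


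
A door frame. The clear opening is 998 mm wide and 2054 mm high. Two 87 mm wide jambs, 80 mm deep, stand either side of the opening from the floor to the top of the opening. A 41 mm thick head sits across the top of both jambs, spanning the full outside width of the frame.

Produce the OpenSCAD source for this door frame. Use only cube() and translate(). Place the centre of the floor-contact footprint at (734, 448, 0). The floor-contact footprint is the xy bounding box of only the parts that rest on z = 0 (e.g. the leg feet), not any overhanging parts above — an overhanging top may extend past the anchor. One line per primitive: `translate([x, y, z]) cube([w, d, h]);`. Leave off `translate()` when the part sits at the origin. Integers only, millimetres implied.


translate([148, 408, 0]) cube([87, 80, 2054]);
translate([1233, 408, 0]) cube([87, 80, 2054]);
translate([148, 408, 2054]) cube([1172, 80, 41]);


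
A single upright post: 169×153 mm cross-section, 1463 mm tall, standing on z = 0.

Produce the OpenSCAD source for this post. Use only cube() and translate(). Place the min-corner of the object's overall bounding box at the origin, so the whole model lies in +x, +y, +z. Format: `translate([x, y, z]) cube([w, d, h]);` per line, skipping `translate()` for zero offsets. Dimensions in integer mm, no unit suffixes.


cube([169, 153, 1463]);


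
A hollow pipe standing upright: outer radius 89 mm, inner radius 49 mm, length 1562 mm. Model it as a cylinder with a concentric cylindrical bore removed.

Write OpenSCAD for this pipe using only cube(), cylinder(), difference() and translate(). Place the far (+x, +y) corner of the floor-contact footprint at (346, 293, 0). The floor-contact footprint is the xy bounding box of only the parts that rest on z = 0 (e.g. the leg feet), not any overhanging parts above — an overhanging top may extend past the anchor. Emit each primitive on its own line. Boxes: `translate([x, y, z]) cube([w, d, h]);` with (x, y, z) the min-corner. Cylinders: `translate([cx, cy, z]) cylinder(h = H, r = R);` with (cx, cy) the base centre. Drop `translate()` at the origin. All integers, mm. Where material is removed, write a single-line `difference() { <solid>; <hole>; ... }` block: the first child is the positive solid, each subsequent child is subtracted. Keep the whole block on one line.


difference() { translate([257, 204, 0]) cylinder(h = 1562, r = 89); translate([257, 204, 0]) cylinder(h = 1562, r = 49); }


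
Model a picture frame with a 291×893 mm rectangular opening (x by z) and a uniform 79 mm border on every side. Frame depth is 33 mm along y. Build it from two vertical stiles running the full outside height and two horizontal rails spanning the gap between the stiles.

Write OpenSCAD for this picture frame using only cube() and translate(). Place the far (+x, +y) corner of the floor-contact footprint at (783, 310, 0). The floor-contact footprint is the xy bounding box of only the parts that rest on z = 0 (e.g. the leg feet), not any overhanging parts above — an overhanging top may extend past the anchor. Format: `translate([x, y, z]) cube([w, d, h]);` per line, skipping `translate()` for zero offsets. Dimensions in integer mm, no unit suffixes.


translate([334, 277, 0]) cube([79, 33, 1051]);
translate([704, 277, 0]) cube([79, 33, 1051]);
translate([413, 277, 0]) cube([291, 33, 79]);
translate([413, 277, 972]) cube([291, 33, 79]);


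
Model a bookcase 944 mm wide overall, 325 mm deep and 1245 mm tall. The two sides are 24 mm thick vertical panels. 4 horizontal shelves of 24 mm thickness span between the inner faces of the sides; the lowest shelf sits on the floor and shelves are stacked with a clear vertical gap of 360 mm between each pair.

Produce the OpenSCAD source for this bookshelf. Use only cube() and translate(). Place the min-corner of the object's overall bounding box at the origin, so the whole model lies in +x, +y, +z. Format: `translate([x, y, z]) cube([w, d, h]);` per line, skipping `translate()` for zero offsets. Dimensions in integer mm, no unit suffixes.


cube([24, 325, 1245]);
translate([920, 0, 0]) cube([24, 325, 1245]);
translate([24, 0, 0]) cube([896, 325, 24]);
translate([24, 0, 384]) cube([896, 325, 24]);
translate([24, 0, 768]) cube([896, 325, 24]);
translate([24, 0, 1152]) cube([896, 325, 24]);


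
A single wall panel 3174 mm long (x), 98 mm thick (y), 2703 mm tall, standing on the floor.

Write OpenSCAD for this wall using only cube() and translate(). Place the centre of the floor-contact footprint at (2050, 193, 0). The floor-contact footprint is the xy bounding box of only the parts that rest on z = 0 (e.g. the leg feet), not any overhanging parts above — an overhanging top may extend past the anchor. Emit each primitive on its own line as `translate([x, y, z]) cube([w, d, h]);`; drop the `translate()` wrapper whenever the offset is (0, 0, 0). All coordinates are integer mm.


translate([463, 144, 0]) cube([3174, 98, 2703]);


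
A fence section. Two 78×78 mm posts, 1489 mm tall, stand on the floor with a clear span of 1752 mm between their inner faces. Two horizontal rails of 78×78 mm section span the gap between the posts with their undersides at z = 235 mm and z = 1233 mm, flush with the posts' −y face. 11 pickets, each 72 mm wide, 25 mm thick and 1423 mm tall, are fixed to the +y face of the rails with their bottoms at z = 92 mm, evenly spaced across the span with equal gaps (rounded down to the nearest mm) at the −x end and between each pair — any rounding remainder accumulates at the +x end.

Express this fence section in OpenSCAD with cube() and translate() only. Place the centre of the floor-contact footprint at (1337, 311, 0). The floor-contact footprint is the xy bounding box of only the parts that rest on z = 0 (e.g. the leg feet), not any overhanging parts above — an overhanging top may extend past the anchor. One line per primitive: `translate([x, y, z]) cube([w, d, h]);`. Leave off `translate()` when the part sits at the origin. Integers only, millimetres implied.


translate([383, 272, 0]) cube([78, 78, 1489]);
translate([2213, 272, 0]) cube([78, 78, 1489]);
translate([461, 272, 235]) cube([1752, 78, 78]);
translate([461, 272, 1233]) cube([1752, 78, 78]);
translate([541, 350, 92]) cube([72, 25, 1423]);
translate([693, 350, 92]) cube([72, 25, 1423]);
translate([845, 350, 92]) cube([72, 25, 1423]);
translate([997, 350, 92]) cube([72, 25, 1423]);
translate([1149, 350, 92]) cube([72, 25, 1423]);
translate([1301, 350, 92]) cube([72, 25, 1423]);
translate([1453, 350, 92]) cube([72, 25, 1423]);
translate([1605, 350, 92]) cube([72, 25, 1423]);
translate([1757, 350, 92]) cube([72, 25, 1423]);
translate([1909, 350, 92]) cube([72, 25, 1423]);
translate([2061, 350, 92]) cube([72, 25, 1423]);


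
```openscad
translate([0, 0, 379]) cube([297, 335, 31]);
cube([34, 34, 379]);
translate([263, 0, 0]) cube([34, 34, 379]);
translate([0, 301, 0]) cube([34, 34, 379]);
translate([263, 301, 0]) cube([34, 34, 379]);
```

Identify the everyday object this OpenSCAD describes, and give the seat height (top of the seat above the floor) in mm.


A stool. The seat height is 410 mm.

A 297×335×31 slab at z = 379 on four corner posts — a stool. The seat top is 379 + 31 = 410 mm.


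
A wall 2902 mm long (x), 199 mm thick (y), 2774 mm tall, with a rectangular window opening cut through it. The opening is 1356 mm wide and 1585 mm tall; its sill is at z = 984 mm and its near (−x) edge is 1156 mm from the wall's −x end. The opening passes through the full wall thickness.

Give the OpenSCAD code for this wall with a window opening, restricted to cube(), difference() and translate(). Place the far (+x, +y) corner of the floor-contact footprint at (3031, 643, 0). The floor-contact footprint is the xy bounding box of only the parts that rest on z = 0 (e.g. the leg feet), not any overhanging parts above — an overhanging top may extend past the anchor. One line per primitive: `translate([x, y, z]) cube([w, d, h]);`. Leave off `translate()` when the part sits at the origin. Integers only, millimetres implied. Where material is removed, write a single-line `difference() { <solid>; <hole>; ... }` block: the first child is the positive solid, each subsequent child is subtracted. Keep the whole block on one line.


difference() { translate([129, 444, 0]) cube([2902, 199, 2774]); translate([1285, 444, 984]) cube([1356, 199, 1585]); }


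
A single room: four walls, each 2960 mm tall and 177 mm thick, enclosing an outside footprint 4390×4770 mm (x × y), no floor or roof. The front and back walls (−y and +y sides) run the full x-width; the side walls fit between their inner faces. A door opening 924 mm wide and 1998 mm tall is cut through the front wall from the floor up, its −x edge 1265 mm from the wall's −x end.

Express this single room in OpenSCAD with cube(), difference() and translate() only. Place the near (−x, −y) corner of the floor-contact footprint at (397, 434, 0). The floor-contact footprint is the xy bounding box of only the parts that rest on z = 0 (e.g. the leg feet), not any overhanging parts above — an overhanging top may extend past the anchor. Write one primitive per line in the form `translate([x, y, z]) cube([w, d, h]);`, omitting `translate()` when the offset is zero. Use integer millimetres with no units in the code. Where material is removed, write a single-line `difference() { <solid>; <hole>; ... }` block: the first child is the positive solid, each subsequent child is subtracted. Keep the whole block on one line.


difference() { translate([397, 434, 0]) cube([4390, 177, 2960]); translate([1662, 434, 0]) cube([924, 177, 1998]); }
translate([397, 5027, 0]) cube([4390, 177, 2960]);
translate([397, 611, 0]) cube([177, 4416, 2960]);
translate([4610, 611, 0]) cube([177, 4416, 2960]);


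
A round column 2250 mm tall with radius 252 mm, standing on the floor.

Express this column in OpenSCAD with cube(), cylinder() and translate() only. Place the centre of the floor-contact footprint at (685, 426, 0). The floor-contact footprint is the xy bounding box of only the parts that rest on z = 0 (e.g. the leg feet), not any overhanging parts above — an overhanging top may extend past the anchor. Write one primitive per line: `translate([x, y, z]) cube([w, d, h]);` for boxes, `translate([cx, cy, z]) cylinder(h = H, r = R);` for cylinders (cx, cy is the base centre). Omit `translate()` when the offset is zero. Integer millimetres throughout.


translate([685, 426, 0]) cylinder(h = 2250, r = 252);


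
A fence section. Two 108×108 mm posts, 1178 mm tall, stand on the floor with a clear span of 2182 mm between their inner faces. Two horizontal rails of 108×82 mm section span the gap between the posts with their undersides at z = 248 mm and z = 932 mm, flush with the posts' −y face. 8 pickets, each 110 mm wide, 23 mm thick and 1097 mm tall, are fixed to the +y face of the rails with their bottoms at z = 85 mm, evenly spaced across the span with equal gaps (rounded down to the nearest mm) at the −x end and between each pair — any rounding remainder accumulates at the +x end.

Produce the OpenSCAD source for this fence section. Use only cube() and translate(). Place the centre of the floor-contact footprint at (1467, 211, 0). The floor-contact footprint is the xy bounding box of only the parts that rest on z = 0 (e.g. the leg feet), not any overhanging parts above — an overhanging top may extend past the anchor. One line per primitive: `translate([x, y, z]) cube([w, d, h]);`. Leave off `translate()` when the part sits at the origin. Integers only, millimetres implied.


translate([268, 157, 0]) cube([108, 108, 1178]);
translate([2558, 157, 0]) cube([108, 108, 1178]);
translate([376, 157, 248]) cube([2182, 108, 82]);
translate([376, 157, 932]) cube([2182, 108, 82]);
translate([520, 265, 85]) cube([110, 23, 1097]);
translate([774, 265, 85]) cube([110, 23, 1097]);
translate([1028, 265, 85]) cube([110, 23, 1097]);
translate([1282, 265, 85]) cube([110, 23, 1097]);
translate([1536, 265, 85]) cube([110, 23, 1097]);
translate([1790, 265, 85]) cube([110, 23, 1097]);
translate([2044, 265, 85]) cube([110, 23, 1097]);
translate([2298, 265, 85]) cube([110, 23, 1097]);


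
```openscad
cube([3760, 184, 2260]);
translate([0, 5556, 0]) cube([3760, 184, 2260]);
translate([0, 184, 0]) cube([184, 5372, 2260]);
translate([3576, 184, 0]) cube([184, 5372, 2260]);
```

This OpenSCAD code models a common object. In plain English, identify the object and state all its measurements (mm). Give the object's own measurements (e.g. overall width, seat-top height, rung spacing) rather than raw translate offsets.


The wall frame of a small rectangular building: four walls, each 2260 mm tall and 184 mm thick, enclosing a footprint 3760 mm (x) by 5740 mm (y) outside-to-outside, with no floor or roof. The front and back walls (the −y and +y sides) span the full width; the two side walls fit between them.


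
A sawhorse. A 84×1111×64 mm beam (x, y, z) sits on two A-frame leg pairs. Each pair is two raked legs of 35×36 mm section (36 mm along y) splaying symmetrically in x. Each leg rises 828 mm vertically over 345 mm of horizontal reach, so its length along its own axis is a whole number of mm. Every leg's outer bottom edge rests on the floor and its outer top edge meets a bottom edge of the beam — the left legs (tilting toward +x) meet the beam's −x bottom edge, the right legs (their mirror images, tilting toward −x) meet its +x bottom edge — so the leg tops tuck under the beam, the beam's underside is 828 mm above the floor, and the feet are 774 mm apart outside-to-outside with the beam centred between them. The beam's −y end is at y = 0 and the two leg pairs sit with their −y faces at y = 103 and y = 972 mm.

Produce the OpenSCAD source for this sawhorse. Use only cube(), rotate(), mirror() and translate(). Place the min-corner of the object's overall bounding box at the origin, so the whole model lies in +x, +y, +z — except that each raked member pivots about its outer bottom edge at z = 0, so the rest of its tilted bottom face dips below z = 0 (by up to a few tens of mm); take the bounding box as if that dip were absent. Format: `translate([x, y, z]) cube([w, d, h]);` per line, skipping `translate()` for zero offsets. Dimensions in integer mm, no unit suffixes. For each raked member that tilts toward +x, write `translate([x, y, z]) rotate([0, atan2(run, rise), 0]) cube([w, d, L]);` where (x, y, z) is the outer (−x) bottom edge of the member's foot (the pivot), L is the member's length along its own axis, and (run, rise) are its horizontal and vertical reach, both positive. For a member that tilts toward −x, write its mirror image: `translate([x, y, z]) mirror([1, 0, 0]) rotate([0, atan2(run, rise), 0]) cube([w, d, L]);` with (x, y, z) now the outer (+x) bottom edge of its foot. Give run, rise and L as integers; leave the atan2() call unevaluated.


translate([345, 0, 828]) cube([84, 1111, 64]);
translate([0, 103, 0]) rotate([0, atan2(345, 828), 0]) cube([35, 36, 897]);
translate([774, 103, 0]) mirror([1, 0, 0]) rotate([0, atan2(345, 828), 0]) cube([35, 36, 897]);
translate([0, 972, 0]) rotate([0, atan2(345, 828), 0]) cube([35, 36, 897]);
translate([774, 972, 0]) mirror([1, 0, 0]) rotate([0, atan2(345, 828), 0]) cube([35, 36, 897]);


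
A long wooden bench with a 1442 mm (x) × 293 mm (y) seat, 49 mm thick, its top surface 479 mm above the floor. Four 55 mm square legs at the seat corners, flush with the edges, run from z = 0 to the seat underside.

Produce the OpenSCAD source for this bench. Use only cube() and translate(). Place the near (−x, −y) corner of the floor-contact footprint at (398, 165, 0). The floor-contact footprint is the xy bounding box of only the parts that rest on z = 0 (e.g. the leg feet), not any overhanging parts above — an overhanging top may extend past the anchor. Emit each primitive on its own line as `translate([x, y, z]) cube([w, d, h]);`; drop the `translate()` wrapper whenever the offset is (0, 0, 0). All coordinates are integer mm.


translate([398, 165, 430]) cube([1442, 293, 49]);
translate([398, 165, 0]) cube([55, 55, 430]);
translate([398, 403, 0]) cube([55, 55, 430]);
translate([1785, 165, 0]) cube([55, 55, 430]);
translate([1785, 403, 0]) cube([55, 55, 430]);


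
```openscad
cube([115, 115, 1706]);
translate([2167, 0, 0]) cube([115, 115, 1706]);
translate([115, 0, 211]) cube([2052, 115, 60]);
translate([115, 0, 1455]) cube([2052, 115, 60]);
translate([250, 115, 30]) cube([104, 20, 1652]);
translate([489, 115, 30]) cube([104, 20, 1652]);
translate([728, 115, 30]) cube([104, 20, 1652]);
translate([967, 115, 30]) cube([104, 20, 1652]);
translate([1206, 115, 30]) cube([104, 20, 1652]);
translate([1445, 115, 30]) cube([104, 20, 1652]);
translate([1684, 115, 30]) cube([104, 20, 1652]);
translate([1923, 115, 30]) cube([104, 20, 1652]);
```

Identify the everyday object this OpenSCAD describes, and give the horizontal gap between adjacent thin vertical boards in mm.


A fence section. The picket gap is 135 mm.

Two posts, two rails, 8 pickets — a fence section. Span 2052 mm holds 8 pickets of 104 mm with 9 equal gaps: ⌊(2052 − 8·104) / 9⌋ = 135 mm.


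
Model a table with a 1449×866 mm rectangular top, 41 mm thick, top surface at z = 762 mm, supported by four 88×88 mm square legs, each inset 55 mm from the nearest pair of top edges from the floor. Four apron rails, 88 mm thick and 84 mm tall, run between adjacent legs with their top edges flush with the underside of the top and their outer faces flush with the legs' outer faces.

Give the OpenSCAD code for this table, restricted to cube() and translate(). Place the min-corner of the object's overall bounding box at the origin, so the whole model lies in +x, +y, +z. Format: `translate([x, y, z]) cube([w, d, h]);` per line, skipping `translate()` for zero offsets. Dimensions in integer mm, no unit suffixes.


translate([0, 0, 721]) cube([1449, 866, 41]);
translate([55, 55, 0]) cube([88, 88, 721]);
translate([1306, 55, 0]) cube([88, 88, 721]);
translate([55, 723, 0]) cube([88, 88, 721]);
translate([1306, 723, 0]) cube([88, 88, 721]);
translate([143, 55, 637]) cube([1163, 88, 84]);
translate([143, 723, 637]) cube([1163, 88, 84]);
translate([55, 143, 637]) cube([88, 580, 84]);
translate([1306, 143, 637]) cube([88, 580, 84]);


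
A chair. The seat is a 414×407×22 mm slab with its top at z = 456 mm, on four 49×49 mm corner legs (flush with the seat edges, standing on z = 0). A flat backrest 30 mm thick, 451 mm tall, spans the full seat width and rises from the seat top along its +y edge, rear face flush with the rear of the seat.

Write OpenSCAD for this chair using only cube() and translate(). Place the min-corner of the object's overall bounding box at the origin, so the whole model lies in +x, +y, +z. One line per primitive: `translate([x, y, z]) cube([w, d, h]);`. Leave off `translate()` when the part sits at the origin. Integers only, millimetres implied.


// leg_h = 456 - 22 = 434
translate([0, 0, 434]) cube([414, 407, 22]);
cube([49, 49, 434]);
translate([365, 0, 0]) cube([49, 49, 434]);
translate([0, 358, 0]) cube([49, 49, 434]);
translate([365, 358, 0]) cube([49, 49, 434]);
translate([0, 377, 456]) cube([414, 30, 451]);


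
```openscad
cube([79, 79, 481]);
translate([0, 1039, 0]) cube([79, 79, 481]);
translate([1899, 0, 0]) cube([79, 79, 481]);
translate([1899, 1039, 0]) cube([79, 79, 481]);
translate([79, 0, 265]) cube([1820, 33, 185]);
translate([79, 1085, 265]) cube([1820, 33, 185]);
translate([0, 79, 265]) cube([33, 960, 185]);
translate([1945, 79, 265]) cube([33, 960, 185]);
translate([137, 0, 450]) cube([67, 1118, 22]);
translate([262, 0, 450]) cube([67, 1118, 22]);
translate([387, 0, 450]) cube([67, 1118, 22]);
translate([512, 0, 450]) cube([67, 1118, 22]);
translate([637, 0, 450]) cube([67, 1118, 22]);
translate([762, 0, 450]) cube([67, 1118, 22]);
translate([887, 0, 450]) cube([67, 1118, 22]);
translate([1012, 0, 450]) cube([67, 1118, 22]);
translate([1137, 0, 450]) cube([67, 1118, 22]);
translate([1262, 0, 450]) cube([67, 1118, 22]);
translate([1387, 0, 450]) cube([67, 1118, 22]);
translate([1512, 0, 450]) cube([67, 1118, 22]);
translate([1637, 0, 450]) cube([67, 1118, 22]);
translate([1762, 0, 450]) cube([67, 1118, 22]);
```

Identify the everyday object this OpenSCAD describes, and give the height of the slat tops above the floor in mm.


A bed frame. The slat-top height is 472 mm.

Four posts, four rails, and a row of slats — a bed frame. Slats sit on the rails at z = 265 + 185 = 450; with slat thickness 22, the top is 472 mm.


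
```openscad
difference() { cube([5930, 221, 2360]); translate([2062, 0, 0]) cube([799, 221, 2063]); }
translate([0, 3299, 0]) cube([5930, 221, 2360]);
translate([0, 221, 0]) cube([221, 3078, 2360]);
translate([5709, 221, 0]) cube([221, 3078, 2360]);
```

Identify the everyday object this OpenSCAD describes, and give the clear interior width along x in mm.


A single room. The interior width is 5488 mm.

Four walls enclosing a rectangle with a door in the front wall — a room. Outside width 5930 minus two 221 mm walls gives 5488 mm.


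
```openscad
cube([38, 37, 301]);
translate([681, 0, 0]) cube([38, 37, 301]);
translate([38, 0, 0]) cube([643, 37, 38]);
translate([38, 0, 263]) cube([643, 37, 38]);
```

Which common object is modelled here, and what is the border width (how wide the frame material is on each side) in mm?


A picture frame. The border width is 38 mm.

Four thin pieces enclosing a rectangular opening — a picture frame. The two full-height stiles are 301 mm tall; the top rail sits at z = 263 and is 38 mm tall, so the border above the opening is 301 − 263 = 38 mm, matching the stile x-width.


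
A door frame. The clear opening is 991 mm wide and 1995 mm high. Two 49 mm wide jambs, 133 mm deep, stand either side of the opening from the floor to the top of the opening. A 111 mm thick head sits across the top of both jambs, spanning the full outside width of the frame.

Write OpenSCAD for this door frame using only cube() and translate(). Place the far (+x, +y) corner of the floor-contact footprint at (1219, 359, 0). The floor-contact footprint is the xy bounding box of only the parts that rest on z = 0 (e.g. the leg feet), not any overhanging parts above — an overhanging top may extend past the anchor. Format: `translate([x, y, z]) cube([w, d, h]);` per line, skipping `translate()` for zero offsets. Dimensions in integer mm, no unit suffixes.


translate([130, 226, 0]) cube([49, 133, 1995]);
translate([1170, 226, 0]) cube([49, 133, 1995]);
translate([130, 226, 1995]) cube([1089, 133, 111]);


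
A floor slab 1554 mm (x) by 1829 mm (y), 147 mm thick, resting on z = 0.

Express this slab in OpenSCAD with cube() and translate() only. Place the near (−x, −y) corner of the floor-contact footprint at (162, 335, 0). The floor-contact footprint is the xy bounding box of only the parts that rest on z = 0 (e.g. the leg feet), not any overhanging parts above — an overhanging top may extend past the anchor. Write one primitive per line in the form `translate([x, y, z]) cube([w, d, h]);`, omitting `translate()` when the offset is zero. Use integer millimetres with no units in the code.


translate([162, 335, 0]) cube([1554, 1829, 147]);


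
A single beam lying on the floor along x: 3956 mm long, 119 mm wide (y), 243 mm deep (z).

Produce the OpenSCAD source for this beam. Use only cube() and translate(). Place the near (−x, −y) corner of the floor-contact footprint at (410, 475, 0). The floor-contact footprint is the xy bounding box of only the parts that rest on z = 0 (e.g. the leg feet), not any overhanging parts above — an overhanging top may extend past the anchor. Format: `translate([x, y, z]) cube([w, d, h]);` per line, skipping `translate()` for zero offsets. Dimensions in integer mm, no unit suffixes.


translate([410, 475, 0]) cube([3956, 119, 243]);


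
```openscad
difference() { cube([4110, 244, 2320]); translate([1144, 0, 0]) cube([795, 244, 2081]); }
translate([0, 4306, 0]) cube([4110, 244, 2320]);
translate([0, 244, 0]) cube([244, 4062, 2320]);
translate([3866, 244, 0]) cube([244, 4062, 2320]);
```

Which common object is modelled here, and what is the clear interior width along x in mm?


A single room. The interior width is 3622 mm.

Four walls enclosing a rectangle with a door in the front wall — a room. Outside width 4110 minus two 244 mm walls gives 3622 mm.


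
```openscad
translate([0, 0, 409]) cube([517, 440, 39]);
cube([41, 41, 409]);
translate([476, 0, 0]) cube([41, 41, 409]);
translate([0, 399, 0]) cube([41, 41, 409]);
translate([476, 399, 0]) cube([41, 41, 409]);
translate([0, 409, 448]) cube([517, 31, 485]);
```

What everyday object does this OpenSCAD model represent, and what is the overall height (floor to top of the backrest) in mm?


A chair. The overall height is 933 mm.

A slab on four corner posts with a tall panel at the back — a chair. The seat slab sits at z = 409 with thickness 39, and the 485 mm backrest starts at the seat top, so the overall height is 409 + 39 + 485 = 933 mm.


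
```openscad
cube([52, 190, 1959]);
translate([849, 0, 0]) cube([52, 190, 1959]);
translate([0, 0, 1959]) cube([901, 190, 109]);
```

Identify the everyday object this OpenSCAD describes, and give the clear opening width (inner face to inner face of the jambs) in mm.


A door frame. The clear opening width is 797 mm.

Two 1959 mm tall posts with a header on top — a door frame. The left jamb is 52 mm wide at x = 0; the right jamb starts at x = 849. The clear opening is 849 − 52 = 797 mm.


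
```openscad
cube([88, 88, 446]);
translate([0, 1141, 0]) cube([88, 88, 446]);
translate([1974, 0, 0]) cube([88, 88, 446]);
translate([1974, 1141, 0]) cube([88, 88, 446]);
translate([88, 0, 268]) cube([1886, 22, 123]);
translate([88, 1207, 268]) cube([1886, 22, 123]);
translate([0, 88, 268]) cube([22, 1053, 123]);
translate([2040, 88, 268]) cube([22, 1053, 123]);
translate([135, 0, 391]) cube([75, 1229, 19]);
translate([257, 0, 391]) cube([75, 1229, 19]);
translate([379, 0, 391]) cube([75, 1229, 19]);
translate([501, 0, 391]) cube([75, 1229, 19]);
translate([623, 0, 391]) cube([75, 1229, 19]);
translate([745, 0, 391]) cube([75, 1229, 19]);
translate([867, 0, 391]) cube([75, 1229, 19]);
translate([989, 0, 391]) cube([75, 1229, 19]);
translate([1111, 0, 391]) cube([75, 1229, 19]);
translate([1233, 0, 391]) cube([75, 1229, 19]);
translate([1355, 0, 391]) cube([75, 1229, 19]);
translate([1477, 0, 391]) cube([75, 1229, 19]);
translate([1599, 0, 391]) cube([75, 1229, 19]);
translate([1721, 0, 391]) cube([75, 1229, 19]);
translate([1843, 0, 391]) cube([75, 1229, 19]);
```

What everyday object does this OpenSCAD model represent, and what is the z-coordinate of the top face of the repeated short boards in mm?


A bed frame. The slat-top height is 410 mm.

Four posts, four rails, and a row of slats — a bed frame. Slats sit on the rails at z = 268 + 123 = 391; with slat thickness 19, the top is 410 mm.
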